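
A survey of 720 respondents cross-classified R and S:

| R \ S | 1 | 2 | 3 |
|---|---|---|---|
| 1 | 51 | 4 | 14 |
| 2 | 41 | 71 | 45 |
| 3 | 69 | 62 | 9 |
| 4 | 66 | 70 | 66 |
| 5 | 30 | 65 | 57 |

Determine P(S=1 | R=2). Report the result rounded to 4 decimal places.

Total with R=2: 41 + 71 + 45 = 157.
P(S=1 | R=2) = 41/157 = 0.2611.

0.2611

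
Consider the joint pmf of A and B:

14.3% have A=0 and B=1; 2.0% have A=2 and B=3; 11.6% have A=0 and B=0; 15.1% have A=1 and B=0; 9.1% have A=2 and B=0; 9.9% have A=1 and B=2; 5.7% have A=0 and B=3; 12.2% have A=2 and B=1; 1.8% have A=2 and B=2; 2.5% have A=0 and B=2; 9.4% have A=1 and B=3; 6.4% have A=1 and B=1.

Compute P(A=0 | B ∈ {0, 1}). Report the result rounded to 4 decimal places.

P(B=0) = 0.116 + 0.151 + 0.091 = 0.358.
P(B=1) = 0.143 + 0.064 + 0.122 = 0.329.
P(B ∈ {0, 1}) = 0.358 + 0.329 = 0.687; P(A=0, B ∈ {0, 1}) = 0.116 + 0.143 = 0.259.
P(A=0 | B ∈ {0, 1}) = 0.259/0.687 = 0.3770.

0.3770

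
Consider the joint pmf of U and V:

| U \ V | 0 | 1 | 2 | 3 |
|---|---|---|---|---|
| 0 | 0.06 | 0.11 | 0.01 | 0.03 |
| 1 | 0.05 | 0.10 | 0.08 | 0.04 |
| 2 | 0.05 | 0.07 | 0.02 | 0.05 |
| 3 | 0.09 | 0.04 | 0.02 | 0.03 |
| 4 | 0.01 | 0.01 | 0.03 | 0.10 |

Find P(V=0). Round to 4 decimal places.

P(V=0) = 0.06 + 0.05 + 0.05 + 0.09 + 0.01 = 0.26.

0.2600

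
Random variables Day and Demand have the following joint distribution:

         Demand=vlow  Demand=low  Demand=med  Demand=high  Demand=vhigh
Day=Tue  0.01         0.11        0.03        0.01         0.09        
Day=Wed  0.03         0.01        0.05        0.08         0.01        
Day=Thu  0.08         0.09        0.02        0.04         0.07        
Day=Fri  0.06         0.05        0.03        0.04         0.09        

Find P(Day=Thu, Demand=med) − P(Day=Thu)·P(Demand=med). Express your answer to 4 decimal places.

-0.0190

P(Day=Thu) = 0.08 + 0.09 + 0.02 + 0.04 + 0.07 = 0.30.
P(Demand=med) = 0.03 + 0.05 + 0.02 + 0.03 = 0.13.
P(Day=Thu, Demand=med) − P(Day=Thu)P(Demand=med) = 0.02 − 0.30×0.13 = -0.0190.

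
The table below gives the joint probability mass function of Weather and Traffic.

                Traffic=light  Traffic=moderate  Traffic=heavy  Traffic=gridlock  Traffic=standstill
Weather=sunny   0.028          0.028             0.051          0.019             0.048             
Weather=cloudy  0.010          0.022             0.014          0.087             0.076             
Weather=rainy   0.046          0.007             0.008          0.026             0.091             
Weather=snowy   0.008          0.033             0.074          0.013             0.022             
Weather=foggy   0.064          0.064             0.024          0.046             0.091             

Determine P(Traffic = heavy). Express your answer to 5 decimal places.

0.17100

P(Traffic=heavy) = 0.051 + 0.014 + 0.008 + 0.074 + 0.024 = 0.171.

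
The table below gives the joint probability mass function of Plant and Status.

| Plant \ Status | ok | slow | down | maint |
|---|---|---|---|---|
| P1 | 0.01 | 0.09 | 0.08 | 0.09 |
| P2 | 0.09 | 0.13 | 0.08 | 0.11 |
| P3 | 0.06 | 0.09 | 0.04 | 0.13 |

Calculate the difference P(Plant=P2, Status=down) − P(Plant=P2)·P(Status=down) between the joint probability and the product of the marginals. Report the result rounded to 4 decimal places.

-0.0020

P(Plant=P2) = 0.09 + 0.13 + 0.08 + 0.11 = 0.41.
P(Status=down) = 0.08 + 0.08 + 0.04 = 0.20.
P(Plant=P2, Status=down) − P(Plant=P2)P(Status=down) = 0.08 − 0.41×0.20 = -0.0020.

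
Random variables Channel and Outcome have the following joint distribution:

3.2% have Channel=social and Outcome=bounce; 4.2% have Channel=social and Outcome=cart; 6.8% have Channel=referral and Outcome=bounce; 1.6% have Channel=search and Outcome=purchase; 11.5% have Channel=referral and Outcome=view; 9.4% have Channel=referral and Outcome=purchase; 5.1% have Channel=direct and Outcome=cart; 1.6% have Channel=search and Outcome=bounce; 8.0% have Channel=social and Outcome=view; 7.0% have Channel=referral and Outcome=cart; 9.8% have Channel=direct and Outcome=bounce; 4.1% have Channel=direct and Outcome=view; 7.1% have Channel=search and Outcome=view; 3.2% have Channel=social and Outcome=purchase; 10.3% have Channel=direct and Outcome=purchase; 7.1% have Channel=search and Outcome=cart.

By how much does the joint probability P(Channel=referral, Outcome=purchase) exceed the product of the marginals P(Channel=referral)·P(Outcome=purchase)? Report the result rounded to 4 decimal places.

P(Channel=referral) = 0.068 + 0.115 + 0.070 + 0.094 = 0.347.
P(Outcome=purchase) = 0.016 + 0.032 + 0.103 + 0.094 = 0.245.
P(Channel=referral, Outcome=purchase) − P(Channel=referral)P(Outcome=purchase) = 0.094 − 0.347×0.245 = 0.0090.

0.0090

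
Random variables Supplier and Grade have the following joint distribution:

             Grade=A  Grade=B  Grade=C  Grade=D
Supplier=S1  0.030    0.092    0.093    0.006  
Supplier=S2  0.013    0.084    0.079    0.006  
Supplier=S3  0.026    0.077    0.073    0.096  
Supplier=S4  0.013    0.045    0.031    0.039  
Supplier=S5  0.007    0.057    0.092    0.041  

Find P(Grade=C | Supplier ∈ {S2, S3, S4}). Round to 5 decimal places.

0.31443

P(Supplier=S2) = 0.013 + 0.084 + 0.079 + 0.006 = 0.182.
P(Supplier=S3) = 0.026 + 0.077 + 0.073 + 0.096 = 0.272.
P(Supplier=S4) = 0.013 + 0.045 + 0.031 + 0.039 = 0.128.
P(Supplier ∈ {S2, S3, S4}) = 0.182 + 0.272 + 0.128 = 0.582; P(Grade=C, Supplier ∈ {S2, S3, S4}) = 0.079 + 0.073 + 0.031 = 0.183.
P(Grade=C | Supplier ∈ {S2, S3, S4}) = 0.183/0.582 = 0.31443.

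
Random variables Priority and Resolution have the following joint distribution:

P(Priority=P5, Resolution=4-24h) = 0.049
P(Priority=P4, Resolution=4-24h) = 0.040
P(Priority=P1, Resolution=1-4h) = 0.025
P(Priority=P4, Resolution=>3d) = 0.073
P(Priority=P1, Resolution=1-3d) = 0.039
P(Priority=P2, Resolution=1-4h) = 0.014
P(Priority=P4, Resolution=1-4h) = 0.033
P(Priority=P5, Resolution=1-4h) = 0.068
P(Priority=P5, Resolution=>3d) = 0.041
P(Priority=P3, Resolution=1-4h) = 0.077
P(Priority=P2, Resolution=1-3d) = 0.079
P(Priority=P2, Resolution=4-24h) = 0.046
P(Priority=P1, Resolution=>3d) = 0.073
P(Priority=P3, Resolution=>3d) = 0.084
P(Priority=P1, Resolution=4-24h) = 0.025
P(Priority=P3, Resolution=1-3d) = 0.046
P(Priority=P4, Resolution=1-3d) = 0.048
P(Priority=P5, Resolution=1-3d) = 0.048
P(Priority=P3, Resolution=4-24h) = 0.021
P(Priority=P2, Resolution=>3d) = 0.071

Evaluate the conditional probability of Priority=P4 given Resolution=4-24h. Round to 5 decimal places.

P(Resolution=4-24h) = 0.025 + 0.046 + 0.021 + 0.040 + 0.049 = 0.181.
P(Priority=P4 | Resolution=4-24h) = 0.040/0.181 = 0.22099.

0.22099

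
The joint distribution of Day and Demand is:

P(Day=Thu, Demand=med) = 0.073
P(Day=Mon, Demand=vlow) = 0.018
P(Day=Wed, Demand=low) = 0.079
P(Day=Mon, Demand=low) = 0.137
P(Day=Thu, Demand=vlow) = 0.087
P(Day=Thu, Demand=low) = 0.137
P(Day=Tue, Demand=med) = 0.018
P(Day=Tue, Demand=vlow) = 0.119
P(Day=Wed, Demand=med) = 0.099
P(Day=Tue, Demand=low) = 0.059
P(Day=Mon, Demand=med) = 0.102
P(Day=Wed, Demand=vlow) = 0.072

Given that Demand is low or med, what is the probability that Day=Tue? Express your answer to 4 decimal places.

0.1094

P(Demand=low) = 0.137 + 0.059 + 0.079 + 0.137 = 0.412.
P(Demand=med) = 0.102 + 0.018 + 0.099 + 0.073 = 0.292.
P(Demand ∈ {low, med}) = 0.412 + 0.292 = 0.704; P(Day=Tue, Demand ∈ {low, med}) = 0.059 + 0.018 = 0.077.
P(Day=Tue | Demand ∈ {low, med}) = 0.077/0.704 = 0.1094.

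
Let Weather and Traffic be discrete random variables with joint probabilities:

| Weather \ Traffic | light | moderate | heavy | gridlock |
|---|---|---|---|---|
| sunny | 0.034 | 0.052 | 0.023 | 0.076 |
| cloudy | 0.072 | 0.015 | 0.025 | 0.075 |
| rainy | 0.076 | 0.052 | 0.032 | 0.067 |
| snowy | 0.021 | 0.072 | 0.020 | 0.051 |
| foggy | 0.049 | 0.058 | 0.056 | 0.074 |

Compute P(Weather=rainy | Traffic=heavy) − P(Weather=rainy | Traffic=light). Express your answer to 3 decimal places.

P(Traffic=heavy) = 0.023 + 0.025 + 0.032 + 0.020 + 0.056 = 0.156; P(Weather=rainy | Traffic=heavy) = 0.032/0.156 = 0.2051.
P(Traffic=light) = 0.034 + 0.072 + 0.076 + 0.021 + 0.049 = 0.252; P(Weather=rainy | Traffic=light) = 0.076/0.252 = 0.3016.
Difference = -0.096.

-0.096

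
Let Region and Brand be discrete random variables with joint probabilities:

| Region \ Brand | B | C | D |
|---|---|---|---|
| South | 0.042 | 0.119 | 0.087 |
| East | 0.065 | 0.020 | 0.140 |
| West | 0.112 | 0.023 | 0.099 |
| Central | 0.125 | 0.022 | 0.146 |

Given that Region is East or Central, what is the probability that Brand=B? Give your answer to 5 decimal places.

0.36680

P(Region=East) = 0.065 + 0.020 + 0.140 = 0.225.
P(Region=Central) = 0.125 + 0.022 + 0.146 = 0.293.
P(Region ∈ {East, Central}) = 0.225 + 0.293 = 0.518; P(Brand=B, Region ∈ {East, Central}) = 0.065 + 0.125 = 0.190.
P(Brand=B | Region ∈ {East, Central}) = 0.190/0.518 = 0.36680.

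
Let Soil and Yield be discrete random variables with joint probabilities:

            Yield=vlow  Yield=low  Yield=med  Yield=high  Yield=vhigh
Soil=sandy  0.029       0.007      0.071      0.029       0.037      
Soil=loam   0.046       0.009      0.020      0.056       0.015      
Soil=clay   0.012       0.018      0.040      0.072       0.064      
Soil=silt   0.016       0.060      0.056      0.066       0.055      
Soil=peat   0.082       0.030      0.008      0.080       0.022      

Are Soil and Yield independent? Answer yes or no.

no

P(Soil=peat) = 0.222 and P(Yield=vlow) = 0.185, so their product is 0.04107, but P(Soil=peat, Yield=vlow) = 0.082. Since these differ, Soil and Yield are not independent.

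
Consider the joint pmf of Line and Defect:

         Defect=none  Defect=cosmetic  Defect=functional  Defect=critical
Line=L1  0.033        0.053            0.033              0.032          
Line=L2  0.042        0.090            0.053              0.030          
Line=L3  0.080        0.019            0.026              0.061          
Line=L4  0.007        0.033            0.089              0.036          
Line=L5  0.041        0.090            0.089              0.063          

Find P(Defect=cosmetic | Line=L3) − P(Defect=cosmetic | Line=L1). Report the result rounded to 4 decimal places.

-0.2488

P(Line=L3) = 0.080 + 0.019 + 0.026 + 0.061 = 0.186; P(Defect=cosmetic | Line=L3) = 0.019/0.186 = 0.10215.
P(Line=L1) = 0.033 + 0.053 + 0.033 + 0.032 = 0.151; P(Defect=cosmetic | Line=L1) = 0.053/0.151 = 0.35099.
Difference = -0.2488.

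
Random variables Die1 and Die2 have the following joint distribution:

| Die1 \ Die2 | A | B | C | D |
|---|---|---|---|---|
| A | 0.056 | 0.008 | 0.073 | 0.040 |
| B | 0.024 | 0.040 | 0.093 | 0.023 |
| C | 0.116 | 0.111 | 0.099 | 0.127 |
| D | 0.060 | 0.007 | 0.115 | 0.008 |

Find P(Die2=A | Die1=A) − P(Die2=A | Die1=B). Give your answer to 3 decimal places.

0.183

P(Die1=A) = 0.056 + 0.008 + 0.073 + 0.040 = 0.177; P(Die2=A | Die1=A) = 0.056/0.177 = 0.3164.
P(Die1=B) = 0.024 + 0.040 + 0.093 + 0.023 = 0.180; P(Die2=A | Die1=B) = 0.024/0.180 = 0.1333.
Difference = 0.183.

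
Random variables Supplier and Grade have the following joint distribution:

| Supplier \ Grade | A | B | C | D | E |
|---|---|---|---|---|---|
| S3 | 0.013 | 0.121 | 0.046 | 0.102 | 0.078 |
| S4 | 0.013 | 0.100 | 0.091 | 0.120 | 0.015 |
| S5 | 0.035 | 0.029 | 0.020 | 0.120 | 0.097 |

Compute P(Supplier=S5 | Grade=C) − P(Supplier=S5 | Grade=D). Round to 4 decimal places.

P(Grade=C) = 0.046 + 0.091 + 0.020 = 0.157; P(Supplier=S5 | Grade=C) = 0.020/0.157 = 0.12739.
P(Grade=D) = 0.102 + 0.120 + 0.120 = 0.342; P(Supplier=S5 | Grade=D) = 0.120/0.342 = 0.35088.
Difference = -0.2235.

-0.2235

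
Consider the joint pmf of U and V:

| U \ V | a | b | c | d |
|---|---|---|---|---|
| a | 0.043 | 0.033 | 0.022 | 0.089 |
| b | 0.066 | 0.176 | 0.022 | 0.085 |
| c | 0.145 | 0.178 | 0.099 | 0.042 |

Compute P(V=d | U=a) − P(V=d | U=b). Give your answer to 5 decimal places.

0.23238

P(U=a) = 0.043 + 0.033 + 0.022 + 0.089 = 0.187; P(V=d | U=a) = 0.089/0.187 = 0.475936.
P(U=b) = 0.066 + 0.176 + 0.022 + 0.085 = 0.349; P(V=d | U=b) = 0.085/0.349 = 0.243553.
Difference = 0.23238.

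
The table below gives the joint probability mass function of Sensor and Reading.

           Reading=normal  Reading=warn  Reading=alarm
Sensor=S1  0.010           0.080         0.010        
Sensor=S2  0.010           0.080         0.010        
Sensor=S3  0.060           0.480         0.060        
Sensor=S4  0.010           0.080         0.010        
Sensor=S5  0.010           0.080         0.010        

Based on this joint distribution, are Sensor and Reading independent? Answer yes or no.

Every cell satisfies P(Sensor,Reading) = P(Sensor)·P(Reading). For instance P(Sensor=S1) = 0.100, P(Reading=warn) = 0.800, and 0.100×0.800 = 0.080 matches the joint entry. So Sensor and Reading are independent.

yes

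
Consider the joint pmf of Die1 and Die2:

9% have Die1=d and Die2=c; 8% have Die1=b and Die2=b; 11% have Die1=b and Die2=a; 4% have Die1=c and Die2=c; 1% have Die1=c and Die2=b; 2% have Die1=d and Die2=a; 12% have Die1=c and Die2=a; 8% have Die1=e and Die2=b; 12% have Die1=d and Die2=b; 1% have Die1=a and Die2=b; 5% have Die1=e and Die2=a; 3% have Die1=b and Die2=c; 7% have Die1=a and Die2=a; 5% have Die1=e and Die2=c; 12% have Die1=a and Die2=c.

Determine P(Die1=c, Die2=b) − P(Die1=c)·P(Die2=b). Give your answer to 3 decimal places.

P(Die1=c) = 0.12 + 0.01 + 0.04 = 0.17.
P(Die2=b) = 0.01 + 0.08 + 0.01 + 0.12 + 0.08 = 0.30.
P(Die1=c, Die2=b) − P(Die1=c)P(Die2=b) = 0.01 − 0.17×0.30 = -0.041.

-0.041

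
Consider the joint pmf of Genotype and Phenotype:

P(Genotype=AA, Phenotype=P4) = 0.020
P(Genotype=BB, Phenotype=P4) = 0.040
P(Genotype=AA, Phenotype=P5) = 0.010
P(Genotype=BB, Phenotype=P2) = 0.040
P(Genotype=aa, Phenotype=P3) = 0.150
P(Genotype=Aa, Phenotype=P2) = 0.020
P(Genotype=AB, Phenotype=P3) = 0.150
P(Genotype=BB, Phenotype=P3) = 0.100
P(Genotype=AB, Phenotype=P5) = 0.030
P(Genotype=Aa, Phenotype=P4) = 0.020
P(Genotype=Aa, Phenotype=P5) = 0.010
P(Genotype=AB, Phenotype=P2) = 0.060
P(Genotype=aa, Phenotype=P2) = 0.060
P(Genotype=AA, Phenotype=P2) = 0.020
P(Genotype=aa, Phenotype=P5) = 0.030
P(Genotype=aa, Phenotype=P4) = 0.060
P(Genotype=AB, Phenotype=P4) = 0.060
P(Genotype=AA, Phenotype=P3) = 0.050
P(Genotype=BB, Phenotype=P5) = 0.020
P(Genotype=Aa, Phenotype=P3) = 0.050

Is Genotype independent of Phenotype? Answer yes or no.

Every cell satisfies P(Genotype,Phenotype) = P(Genotype)·P(Phenotype). For instance P(Genotype=aa) = 0.300, P(Phenotype=P4) = 0.200, and 0.300×0.200 = 0.060 matches the joint entry. So Genotype and Phenotype are independent.

yes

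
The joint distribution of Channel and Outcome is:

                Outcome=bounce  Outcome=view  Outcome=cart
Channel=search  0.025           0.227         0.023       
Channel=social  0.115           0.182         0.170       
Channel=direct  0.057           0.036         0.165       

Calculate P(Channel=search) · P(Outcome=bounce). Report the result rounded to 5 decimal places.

P(Channel=search) = 0.025 + 0.227 + 0.023 = 0.275.
P(Outcome=bounce) = 0.025 + 0.115 + 0.057 = 0.197.
Product: 0.275 × 0.197 = 0.05418.

0.05418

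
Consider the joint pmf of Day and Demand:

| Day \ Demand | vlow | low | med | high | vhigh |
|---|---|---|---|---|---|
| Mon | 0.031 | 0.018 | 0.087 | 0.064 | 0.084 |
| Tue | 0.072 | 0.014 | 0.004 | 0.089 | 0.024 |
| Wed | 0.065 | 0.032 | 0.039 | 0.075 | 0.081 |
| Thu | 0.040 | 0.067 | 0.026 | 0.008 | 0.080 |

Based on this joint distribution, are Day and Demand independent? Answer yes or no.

P(Day=Thu) = 0.221 and P(Demand=high) = 0.236, so their product is 0.05216, but P(Day=Thu, Demand=high) = 0.008. Since these differ, Day and Demand are not independent.

no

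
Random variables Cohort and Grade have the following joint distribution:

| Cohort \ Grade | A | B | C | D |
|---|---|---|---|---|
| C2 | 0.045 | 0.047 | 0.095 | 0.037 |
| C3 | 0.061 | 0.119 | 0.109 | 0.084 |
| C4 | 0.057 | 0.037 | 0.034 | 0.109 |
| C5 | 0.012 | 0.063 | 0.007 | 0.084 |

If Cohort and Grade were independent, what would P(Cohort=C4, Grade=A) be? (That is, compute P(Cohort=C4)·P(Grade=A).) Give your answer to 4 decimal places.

0.0415

P(Cohort=C4) = 0.057 + 0.037 + 0.034 + 0.109 = 0.237.
P(Grade=A) = 0.045 + 0.061 + 0.057 + 0.012 = 0.175.
Product: 0.237 × 0.175 = 0.0415.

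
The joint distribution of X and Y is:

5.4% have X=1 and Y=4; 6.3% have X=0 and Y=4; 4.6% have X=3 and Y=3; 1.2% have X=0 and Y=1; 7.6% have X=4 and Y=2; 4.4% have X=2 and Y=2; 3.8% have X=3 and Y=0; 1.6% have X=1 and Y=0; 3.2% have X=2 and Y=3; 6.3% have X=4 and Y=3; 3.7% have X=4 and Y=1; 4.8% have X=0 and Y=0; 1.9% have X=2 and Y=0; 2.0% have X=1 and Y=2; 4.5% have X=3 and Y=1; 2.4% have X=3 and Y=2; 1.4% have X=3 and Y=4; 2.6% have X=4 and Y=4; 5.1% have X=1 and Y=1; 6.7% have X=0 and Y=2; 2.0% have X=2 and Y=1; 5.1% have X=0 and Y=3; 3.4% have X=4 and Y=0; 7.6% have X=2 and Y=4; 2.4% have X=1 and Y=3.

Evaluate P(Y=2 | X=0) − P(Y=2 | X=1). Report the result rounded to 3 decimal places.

0.157

P(X=0) = 0.048 + 0.012 + 0.067 + 0.051 + 0.063 = 0.241; P(Y=2 | X=0) = 0.067/0.241 = 0.2780.
P(X=1) = 0.016 + 0.051 + 0.020 + 0.024 + 0.054 = 0.165; P(Y=2 | X=1) = 0.020/0.165 = 0.1212.
Difference = 0.157.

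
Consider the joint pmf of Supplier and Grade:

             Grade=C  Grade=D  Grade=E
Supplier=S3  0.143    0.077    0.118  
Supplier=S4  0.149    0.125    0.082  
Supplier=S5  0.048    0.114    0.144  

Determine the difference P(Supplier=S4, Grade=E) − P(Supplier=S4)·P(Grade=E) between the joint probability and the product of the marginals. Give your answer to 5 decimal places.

-0.04046

P(Supplier=S4) = 0.149 + 0.125 + 0.082 = 0.356.
P(Grade=E) = 0.118 + 0.082 + 0.144 = 0.344.
P(Supplier=S4, Grade=E) − P(Supplier=S4)P(Grade=E) = 0.082 − 0.356×0.344 = -0.04046.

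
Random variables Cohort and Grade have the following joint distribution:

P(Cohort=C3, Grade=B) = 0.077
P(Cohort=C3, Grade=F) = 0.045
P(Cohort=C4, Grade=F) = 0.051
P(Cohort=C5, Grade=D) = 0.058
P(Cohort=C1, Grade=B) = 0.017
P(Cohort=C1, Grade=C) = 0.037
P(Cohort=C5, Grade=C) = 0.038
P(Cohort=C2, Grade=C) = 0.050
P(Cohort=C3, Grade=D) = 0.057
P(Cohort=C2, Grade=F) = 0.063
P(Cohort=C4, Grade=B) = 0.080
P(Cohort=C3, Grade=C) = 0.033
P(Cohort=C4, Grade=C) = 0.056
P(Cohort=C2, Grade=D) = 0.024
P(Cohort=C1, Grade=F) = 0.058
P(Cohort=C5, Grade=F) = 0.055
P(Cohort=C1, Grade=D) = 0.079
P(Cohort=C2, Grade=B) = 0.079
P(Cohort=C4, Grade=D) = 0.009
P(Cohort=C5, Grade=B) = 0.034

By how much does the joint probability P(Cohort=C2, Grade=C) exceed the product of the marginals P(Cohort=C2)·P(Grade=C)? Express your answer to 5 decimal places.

0.00378

P(Cohort=C2) = 0.079 + 0.050 + 0.024 + 0.063 = 0.216.
P(Grade=C) = 0.037 + 0.050 + 0.033 + 0.056 + 0.038 = 0.214.
P(Cohort=C2, Grade=C) − P(Cohort=C2)P(Grade=C) = 0.050 − 0.216×0.214 = 0.00378.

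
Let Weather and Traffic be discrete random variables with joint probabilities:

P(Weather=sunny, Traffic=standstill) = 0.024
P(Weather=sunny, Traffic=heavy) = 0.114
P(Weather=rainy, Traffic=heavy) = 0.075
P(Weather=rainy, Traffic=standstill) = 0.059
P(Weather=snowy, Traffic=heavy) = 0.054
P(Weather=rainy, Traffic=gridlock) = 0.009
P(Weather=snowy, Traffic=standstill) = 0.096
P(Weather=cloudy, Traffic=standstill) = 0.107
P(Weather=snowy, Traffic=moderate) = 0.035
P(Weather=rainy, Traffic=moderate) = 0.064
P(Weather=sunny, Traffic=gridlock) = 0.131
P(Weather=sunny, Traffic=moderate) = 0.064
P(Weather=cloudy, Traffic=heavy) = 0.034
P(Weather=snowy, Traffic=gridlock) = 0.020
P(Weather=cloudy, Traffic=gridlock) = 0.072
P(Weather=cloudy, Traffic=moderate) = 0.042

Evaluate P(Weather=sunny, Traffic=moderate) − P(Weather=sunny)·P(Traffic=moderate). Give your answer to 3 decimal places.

-0.004

P(Weather=sunny) = 0.064 + 0.114 + 0.131 + 0.024 = 0.333.
P(Traffic=moderate) = 0.064 + 0.042 + 0.064 + 0.035 = 0.205.
P(Weather=sunny, Traffic=moderate) − P(Weather=sunny)P(Traffic=moderate) = 0.064 − 0.333×0.205 = -0.004.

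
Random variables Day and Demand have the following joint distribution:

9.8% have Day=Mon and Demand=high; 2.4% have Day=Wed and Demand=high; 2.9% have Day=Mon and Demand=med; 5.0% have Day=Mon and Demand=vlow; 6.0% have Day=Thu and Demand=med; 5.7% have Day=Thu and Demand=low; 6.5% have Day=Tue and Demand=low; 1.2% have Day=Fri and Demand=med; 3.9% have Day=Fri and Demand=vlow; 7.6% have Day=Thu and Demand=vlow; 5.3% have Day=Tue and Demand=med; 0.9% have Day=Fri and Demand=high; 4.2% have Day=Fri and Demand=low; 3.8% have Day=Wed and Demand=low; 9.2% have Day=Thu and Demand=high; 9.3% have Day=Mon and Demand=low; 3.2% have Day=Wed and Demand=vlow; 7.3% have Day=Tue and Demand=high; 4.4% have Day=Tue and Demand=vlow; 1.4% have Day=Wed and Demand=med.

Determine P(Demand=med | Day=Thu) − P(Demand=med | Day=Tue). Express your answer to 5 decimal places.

P(Day=Thu) = 0.076 + 0.057 + 0.060 + 0.092 = 0.285; P(Demand=med | Day=Thu) = 0.060/0.285 = 0.210526.
P(Day=Tue) = 0.044 + 0.065 + 0.053 + 0.073 = 0.235; P(Demand=med | Day=Tue) = 0.053/0.235 = 0.225532.
Difference = -0.01501.

-0.01501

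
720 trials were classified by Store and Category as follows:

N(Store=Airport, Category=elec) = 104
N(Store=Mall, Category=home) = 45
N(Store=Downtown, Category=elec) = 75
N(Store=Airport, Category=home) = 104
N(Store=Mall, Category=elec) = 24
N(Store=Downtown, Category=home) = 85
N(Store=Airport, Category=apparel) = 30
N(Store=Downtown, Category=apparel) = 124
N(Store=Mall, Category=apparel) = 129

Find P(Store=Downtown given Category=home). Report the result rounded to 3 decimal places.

Total with Category=home: 85 + 45 + 104 = 234.
P(Store=Downtown | Category=home) = 85/234 = 0.363.

0.363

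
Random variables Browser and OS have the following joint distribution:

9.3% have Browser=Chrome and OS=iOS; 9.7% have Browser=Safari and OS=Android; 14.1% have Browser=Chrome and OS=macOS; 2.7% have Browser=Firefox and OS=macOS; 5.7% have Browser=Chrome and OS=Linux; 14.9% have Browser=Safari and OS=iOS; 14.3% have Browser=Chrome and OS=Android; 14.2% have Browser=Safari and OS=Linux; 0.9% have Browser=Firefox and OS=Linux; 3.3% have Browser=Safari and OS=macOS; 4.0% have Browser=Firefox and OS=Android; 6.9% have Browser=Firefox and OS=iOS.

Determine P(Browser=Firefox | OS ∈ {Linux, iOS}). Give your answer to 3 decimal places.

0.150

P(OS=Linux) = 0.057 + 0.009 + 0.142 = 0.208.
P(OS=iOS) = 0.093 + 0.069 + 0.149 = 0.311.
P(OS ∈ {Linux, iOS}) = 0.208 + 0.311 = 0.519; P(Browser=Firefox, OS ∈ {Linux, iOS}) = 0.009 + 0.069 = 0.078.
P(Browser=Firefox | OS ∈ {Linux, iOS}) = 0.078/0.519 = 0.150.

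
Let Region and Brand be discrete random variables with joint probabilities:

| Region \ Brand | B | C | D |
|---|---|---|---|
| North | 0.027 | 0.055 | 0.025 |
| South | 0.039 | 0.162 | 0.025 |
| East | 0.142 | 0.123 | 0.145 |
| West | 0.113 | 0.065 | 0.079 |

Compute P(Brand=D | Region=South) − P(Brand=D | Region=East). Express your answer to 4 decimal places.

-0.2430

P(Region=South) = 0.039 + 0.162 + 0.025 = 0.226; P(Brand=D | Region=South) = 0.025/0.226 = 0.11062.
P(Region=East) = 0.142 + 0.123 + 0.145 = 0.410; P(Brand=D | Region=East) = 0.145/0.410 = 0.35366.
Difference = -0.2430.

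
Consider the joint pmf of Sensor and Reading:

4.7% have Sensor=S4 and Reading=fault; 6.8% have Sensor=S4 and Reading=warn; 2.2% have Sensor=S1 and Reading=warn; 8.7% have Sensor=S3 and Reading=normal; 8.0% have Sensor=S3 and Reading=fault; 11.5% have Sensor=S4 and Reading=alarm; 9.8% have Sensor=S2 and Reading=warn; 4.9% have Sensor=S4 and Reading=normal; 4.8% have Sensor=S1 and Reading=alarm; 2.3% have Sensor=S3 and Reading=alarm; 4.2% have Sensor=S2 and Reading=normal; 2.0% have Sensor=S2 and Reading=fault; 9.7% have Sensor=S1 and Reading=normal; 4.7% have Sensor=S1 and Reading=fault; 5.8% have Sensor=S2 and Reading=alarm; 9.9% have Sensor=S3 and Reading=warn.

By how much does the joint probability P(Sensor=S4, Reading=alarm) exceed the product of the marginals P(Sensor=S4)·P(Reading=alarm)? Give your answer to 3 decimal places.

0.047

P(Sensor=S4) = 0.049 + 0.068 + 0.115 + 0.047 = 0.279.
P(Reading=alarm) = 0.048 + 0.058 + 0.023 + 0.115 = 0.244.
P(Sensor=S4, Reading=alarm) − P(Sensor=S4)P(Reading=alarm) = 0.115 − 0.279×0.244 = 0.047.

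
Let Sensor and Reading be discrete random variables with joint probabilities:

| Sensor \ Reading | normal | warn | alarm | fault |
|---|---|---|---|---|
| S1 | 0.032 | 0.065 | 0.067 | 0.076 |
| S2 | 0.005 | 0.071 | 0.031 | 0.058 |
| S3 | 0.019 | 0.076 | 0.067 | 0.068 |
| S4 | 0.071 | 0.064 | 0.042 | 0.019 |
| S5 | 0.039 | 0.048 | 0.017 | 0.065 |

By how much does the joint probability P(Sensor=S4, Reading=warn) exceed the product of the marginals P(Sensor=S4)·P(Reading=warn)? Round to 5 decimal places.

P(Sensor=S4) = 0.071 + 0.064 + 0.042 + 0.019 = 0.196.
P(Reading=warn) = 0.065 + 0.071 + 0.076 + 0.064 + 0.048 = 0.324.
P(Sensor=S4, Reading=warn) − P(Sensor=S4)P(Reading=warn) = 0.064 − 0.196×0.324 = 0.00050.

0.00050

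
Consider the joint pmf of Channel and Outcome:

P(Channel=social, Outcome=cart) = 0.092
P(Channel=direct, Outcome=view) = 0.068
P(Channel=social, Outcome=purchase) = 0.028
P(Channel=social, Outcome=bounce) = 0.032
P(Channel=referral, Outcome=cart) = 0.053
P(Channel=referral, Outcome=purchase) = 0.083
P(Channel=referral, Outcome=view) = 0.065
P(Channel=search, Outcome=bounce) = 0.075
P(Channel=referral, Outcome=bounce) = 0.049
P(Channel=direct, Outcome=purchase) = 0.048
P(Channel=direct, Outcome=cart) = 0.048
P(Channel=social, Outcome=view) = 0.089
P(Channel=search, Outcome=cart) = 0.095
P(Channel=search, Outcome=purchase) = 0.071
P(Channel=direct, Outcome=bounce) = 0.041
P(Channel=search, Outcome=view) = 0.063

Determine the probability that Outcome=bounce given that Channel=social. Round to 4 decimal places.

P(Channel=social) = 0.032 + 0.089 + 0.092 + 0.028 = 0.241.
P(Outcome=bounce | Channel=social) = 0.032/0.241 = 0.1328.

0.1328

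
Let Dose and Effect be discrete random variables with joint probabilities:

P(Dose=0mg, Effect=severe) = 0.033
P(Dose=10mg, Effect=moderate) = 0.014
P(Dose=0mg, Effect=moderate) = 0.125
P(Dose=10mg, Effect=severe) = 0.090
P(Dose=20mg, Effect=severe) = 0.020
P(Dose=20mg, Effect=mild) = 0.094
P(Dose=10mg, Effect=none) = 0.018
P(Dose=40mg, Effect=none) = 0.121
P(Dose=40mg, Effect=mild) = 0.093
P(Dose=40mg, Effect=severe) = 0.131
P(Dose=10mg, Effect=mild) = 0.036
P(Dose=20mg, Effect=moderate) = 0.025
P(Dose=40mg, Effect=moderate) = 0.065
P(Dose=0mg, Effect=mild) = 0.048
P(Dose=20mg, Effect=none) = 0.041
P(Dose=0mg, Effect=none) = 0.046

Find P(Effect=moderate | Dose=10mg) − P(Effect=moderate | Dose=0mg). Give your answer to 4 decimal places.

-0.4074

P(Dose=10mg) = 0.018 + 0.036 + 0.014 + 0.090 = 0.158; P(Effect=moderate | Dose=10mg) = 0.014/0.158 = 0.08861.
P(Dose=0mg) = 0.046 + 0.048 + 0.125 + 0.033 = 0.252; P(Effect=moderate | Dose=0mg) = 0.125/0.252 = 0.49603.
Difference = -0.4074.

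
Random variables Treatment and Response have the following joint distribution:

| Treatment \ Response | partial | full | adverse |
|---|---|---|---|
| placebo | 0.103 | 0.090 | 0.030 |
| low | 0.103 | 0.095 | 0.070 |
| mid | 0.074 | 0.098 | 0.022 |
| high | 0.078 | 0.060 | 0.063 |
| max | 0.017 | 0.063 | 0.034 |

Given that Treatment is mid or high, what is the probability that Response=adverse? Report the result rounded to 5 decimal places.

P(Treatment=mid) = 0.074 + 0.098 + 0.022 = 0.194.
P(Treatment=high) = 0.078 + 0.060 + 0.063 = 0.201.
P(Treatment ∈ {mid, high}) = 0.194 + 0.201 = 0.395; P(Response=adverse, Treatment ∈ {mid, high}) = 0.022 + 0.063 = 0.085.
P(Response=adverse | Treatment ∈ {mid, high}) = 0.085/0.395 = 0.21519.

0.21519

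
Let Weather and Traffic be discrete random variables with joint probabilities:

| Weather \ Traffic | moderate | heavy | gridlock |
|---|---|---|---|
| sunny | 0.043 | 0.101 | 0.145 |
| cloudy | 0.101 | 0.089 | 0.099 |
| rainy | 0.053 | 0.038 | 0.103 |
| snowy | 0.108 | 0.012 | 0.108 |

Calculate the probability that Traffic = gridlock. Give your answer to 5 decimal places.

P(Traffic=gridlock) = 0.145 + 0.099 + 0.103 + 0.108 = 0.455.

0.45500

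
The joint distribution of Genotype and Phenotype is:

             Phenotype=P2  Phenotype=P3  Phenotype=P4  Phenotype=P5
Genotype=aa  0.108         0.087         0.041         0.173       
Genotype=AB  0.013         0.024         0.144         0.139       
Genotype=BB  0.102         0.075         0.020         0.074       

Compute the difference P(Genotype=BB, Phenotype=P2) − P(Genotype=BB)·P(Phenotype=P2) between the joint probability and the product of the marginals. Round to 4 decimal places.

0.0416

P(Genotype=BB) = 0.102 + 0.075 + 0.020 + 0.074 = 0.271.
P(Phenotype=P2) = 0.108 + 0.013 + 0.102 = 0.223.
P(Genotype=BB, Phenotype=P2) − P(Genotype=BB)P(Phenotype=P2) = 0.102 − 0.271×0.223 = 0.0416.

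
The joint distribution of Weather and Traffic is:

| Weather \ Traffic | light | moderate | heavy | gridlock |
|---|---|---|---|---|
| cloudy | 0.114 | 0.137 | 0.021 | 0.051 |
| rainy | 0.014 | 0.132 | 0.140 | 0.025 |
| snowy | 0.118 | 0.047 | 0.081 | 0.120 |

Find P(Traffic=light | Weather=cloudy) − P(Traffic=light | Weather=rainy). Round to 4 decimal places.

P(Weather=cloudy) = 0.114 + 0.137 + 0.021 + 0.051 = 0.323; P(Traffic=light | Weather=cloudy) = 0.114/0.323 = 0.35294.
P(Weather=rainy) = 0.014 + 0.132 + 0.140 + 0.025 = 0.311; P(Traffic=light | Weather=rainy) = 0.014/0.311 = 0.04502.
Difference = 0.3079.

0.3079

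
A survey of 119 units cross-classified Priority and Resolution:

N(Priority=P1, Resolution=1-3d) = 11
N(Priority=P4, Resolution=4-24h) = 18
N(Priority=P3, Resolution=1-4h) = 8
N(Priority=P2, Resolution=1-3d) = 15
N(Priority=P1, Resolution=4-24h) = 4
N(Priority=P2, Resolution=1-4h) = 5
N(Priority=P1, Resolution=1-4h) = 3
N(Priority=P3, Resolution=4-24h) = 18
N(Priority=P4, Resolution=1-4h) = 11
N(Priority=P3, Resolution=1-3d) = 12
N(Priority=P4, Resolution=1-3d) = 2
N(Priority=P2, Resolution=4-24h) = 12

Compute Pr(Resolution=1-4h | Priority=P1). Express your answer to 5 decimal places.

0.16667

Total with Priority=P1: 3 + 4 + 11 = 18.
P(Resolution=1-4h | Priority=P1) = 3/18 = 0.16667.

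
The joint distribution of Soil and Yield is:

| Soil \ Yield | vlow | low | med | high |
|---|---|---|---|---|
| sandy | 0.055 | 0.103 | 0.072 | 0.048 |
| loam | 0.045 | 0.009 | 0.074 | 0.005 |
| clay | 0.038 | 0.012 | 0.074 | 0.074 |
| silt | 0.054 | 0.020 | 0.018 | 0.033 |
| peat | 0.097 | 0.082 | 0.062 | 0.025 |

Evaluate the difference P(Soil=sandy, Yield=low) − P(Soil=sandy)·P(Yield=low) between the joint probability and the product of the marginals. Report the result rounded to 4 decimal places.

0.0402

P(Soil=sandy) = 0.055 + 0.103 + 0.072 + 0.048 = 0.278.
P(Yield=low) = 0.103 + 0.009 + 0.012 + 0.020 + 0.082 = 0.226.
P(Soil=sandy, Yield=low) − P(Soil=sandy)P(Yield=low) = 0.103 − 0.278×0.226 = 0.0402.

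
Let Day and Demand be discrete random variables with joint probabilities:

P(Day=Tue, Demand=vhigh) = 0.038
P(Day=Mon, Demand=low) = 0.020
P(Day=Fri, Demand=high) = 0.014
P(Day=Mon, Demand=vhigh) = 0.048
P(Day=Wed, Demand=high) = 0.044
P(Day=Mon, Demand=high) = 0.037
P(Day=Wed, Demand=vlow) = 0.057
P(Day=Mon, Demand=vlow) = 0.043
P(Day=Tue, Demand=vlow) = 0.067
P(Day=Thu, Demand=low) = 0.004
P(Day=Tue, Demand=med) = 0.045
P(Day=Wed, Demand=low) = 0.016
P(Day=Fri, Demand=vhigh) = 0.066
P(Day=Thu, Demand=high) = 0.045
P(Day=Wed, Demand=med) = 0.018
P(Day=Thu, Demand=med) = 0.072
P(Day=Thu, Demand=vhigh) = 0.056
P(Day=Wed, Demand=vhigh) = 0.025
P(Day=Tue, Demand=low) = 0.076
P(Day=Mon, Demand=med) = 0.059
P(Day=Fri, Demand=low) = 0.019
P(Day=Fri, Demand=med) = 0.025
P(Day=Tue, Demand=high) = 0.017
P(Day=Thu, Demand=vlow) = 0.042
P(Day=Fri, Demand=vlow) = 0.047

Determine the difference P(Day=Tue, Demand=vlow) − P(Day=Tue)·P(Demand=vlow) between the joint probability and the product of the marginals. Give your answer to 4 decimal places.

P(Day=Tue) = 0.067 + 0.076 + 0.045 + 0.017 + 0.038 = 0.243.
P(Demand=vlow) = 0.043 + 0.067 + 0.057 + 0.042 + 0.047 = 0.256.
P(Day=Tue, Demand=vlow) − P(Day=Tue)P(Demand=vlow) = 0.067 − 0.243×0.256 = 0.0048.

0.0048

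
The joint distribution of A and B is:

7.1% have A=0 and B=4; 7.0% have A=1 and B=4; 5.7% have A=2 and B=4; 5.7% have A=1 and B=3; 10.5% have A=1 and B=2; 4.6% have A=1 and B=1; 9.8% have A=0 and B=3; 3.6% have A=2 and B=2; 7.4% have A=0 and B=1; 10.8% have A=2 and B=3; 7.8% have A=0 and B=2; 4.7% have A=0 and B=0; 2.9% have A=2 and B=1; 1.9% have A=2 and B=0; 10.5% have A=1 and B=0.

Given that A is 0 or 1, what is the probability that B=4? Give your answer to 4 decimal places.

0.1877

P(A=0) = 0.047 + 0.074 + 0.078 + 0.098 + 0.071 = 0.368.
P(A=1) = 0.105 + 0.046 + 0.105 + 0.057 + 0.070 = 0.383.
P(A ∈ {0, 1}) = 0.368 + 0.383 = 0.751; P(B=4, A ∈ {0, 1}) = 0.071 + 0.070 = 0.141.
P(B=4 | A ∈ {0, 1}) = 0.141/0.751 = 0.1877.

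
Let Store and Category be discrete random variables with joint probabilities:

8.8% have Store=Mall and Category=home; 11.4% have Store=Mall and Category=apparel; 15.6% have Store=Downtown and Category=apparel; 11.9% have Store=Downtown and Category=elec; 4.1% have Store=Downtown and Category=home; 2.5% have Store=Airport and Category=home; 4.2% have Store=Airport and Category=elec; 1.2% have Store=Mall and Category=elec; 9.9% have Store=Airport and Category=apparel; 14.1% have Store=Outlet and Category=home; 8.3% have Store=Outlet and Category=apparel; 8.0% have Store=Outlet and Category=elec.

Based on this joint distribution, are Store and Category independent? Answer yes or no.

no

P(Store=Outlet) = 0.304 and P(Category=apparel) = 0.452, so their product is 0.13741, but P(Store=Outlet, Category=apparel) = 0.083. Since these differ, Store and Category are not independent.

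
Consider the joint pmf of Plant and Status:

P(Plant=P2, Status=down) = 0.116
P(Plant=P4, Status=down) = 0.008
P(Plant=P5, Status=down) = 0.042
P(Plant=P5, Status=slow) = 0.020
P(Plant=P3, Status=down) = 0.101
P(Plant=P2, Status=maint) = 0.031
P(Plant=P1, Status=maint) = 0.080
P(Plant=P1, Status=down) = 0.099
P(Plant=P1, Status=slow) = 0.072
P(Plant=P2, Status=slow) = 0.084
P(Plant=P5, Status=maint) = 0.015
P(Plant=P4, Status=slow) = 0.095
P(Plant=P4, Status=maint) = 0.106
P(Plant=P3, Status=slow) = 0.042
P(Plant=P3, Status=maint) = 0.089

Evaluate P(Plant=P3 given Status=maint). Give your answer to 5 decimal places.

0.27726

P(Status=maint) = 0.080 + 0.031 + 0.089 + 0.106 + 0.015 = 0.321.
P(Plant=P3 | Status=maint) = 0.089/0.321 = 0.27726.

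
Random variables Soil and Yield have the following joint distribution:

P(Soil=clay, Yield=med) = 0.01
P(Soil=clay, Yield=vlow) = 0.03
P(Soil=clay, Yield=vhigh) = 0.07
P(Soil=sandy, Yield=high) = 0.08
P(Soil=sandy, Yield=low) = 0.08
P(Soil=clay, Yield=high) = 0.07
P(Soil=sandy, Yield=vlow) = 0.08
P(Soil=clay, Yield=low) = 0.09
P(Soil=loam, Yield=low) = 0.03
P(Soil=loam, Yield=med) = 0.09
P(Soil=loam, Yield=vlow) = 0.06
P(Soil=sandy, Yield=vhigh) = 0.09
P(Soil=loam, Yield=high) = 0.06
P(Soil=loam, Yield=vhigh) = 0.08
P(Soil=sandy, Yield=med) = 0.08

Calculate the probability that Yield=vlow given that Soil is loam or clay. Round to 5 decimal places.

P(Soil=loam) = 0.06 + 0.03 + 0.09 + 0.06 + 0.08 = 0.32.
P(Soil=clay) = 0.03 + 0.09 + 0.01 + 0.07 + 0.07 = 0.27.
P(Soil ∈ {loam, clay}) = 0.32 + 0.27 = 0.59; P(Yield=vlow, Soil ∈ {loam, clay}) = 0.06 + 0.03 = 0.09.
P(Yield=vlow | Soil ∈ {loam, clay}) = 0.09/0.59 = 0.15254.

0.15254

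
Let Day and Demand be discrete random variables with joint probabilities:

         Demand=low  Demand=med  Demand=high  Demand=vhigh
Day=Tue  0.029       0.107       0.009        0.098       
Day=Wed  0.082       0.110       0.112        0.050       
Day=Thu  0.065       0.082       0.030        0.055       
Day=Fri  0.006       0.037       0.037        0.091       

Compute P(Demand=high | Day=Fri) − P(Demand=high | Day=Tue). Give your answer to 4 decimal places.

0.1793

P(Day=Fri) = 0.006 + 0.037 + 0.037 + 0.091 = 0.171; P(Demand=high | Day=Fri) = 0.037/0.171 = 0.21637.
P(Day=Tue) = 0.029 + 0.107 + 0.009 + 0.098 = 0.243; P(Demand=high | Day=Tue) = 0.009/0.243 = 0.03704.
Difference = 0.1793.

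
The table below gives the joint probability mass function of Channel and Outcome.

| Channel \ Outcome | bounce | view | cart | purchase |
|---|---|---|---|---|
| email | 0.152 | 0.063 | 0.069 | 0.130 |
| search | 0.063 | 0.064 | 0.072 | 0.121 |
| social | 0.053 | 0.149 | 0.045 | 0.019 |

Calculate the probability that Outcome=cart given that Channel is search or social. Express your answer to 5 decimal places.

P(Channel=search) = 0.063 + 0.064 + 0.072 + 0.121 = 0.320.
P(Channel=social) = 0.053 + 0.149 + 0.045 + 0.019 = 0.266.
P(Channel ∈ {search, social}) = 0.320 + 0.266 = 0.586; P(Outcome=cart, Channel ∈ {search, social}) = 0.072 + 0.045 = 0.117.
P(Outcome=cart | Channel ∈ {search, social}) = 0.117/0.586 = 0.19966.

0.19966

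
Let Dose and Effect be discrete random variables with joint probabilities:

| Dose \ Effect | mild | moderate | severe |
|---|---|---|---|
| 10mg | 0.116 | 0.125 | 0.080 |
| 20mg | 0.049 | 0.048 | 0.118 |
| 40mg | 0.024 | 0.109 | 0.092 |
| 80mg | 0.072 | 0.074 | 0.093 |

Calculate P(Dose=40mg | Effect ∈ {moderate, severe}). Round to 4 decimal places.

P(Effect=moderate) = 0.125 + 0.048 + 0.109 + 0.074 = 0.356.
P(Effect=severe) = 0.080 + 0.118 + 0.092 + 0.093 = 0.383.
P(Effect ∈ {moderate, severe}) = 0.356 + 0.383 = 0.739; P(Dose=40mg, Effect ∈ {moderate, severe}) = 0.109 + 0.092 = 0.201.
P(Dose=40mg | Effect ∈ {moderate, severe}) = 0.201/0.739 = 0.2720.

0.2720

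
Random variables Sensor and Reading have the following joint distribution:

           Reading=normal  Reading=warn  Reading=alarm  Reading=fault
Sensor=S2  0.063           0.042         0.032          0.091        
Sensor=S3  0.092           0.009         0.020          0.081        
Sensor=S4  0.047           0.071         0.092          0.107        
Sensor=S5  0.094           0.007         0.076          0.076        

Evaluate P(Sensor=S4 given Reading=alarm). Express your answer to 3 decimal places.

P(Reading=alarm) = 0.032 + 0.020 + 0.092 + 0.076 = 0.220.
P(Sensor=S4 | Reading=alarm) = 0.092/0.220 = 0.418.

0.418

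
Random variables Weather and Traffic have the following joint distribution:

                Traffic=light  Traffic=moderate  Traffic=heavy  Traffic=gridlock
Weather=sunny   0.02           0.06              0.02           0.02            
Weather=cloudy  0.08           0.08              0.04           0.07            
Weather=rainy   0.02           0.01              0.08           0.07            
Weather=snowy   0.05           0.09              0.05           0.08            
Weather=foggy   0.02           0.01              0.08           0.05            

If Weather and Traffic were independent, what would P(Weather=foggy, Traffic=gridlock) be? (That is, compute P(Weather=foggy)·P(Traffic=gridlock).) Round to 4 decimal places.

P(Weather=foggy) = 0.02 + 0.01 + 0.08 + 0.05 = 0.16.
P(Traffic=gridlock) = 0.02 + 0.07 + 0.07 + 0.08 + 0.05 = 0.29.
Product: 0.16 × 0.29 = 0.0464.

0.0464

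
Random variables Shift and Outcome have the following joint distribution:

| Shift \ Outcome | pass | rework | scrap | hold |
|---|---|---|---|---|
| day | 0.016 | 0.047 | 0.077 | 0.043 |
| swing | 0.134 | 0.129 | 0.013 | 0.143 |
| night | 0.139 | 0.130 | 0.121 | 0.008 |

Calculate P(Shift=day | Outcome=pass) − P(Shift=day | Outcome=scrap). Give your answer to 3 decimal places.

P(Outcome=pass) = 0.016 + 0.134 + 0.139 = 0.289; P(Shift=day | Outcome=pass) = 0.016/0.289 = 0.0554.
P(Outcome=scrap) = 0.077 + 0.013 + 0.121 = 0.211; P(Shift=day | Outcome=scrap) = 0.077/0.211 = 0.3649.
Difference = -0.310.

-0.310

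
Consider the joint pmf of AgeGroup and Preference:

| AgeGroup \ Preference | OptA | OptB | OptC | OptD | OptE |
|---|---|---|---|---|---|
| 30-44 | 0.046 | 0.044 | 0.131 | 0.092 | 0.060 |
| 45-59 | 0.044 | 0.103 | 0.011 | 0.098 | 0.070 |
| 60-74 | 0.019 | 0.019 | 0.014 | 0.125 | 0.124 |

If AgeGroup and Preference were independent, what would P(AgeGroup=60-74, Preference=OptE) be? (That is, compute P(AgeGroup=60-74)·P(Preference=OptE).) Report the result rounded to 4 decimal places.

P(AgeGroup=60-74) = 0.019 + 0.019 + 0.014 + 0.125 + 0.124 = 0.301.
P(Preference=OptE) = 0.060 + 0.070 + 0.124 = 0.254.
Product: 0.301 × 0.254 = 0.0765.

0.0765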